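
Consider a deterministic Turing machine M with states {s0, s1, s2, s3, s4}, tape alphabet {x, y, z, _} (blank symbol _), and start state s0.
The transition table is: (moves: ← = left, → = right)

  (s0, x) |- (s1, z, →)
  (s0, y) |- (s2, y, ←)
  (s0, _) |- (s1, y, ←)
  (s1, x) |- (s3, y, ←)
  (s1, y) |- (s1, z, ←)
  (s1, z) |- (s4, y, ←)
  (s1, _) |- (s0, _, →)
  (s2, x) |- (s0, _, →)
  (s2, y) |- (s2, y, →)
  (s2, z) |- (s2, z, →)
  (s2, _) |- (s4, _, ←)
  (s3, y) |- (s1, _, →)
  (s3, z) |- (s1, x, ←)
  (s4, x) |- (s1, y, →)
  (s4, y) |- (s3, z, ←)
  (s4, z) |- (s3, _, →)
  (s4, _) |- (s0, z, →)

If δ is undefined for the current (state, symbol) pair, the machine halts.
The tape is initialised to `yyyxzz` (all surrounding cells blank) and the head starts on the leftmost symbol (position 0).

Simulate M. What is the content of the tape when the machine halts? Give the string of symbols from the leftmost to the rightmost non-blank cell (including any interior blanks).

state=s0 head=0 tape=___[y]yyxzz   (s0,y)→(s2,y,←)
state=s2 head=-1 tape=__[_]yyyxzz   (s2,_)→(s4,_,←)
state=s4 head=-2 tape=_[_]_yyyxzz   (s4,_)→(s0,z,→)
state=s0 head=-1 tape=_z[_]yyyxzz   (s0,_)→(s1,y,←)
state=s1 head=-2 tape=_[z]yyyyxzz   (s1,z)→(s4,y,←)
state=s4 head=-3 tape=[_]yyyyyxzz   (s4,_)→(s0,z,→)
state=s0 head=-2 tape=z[y]yyyyxzz   (s0,y)→(s2,y,←)
state=s2 head=-3 tape=[z]yyyyyxzz   (s2,z)→(s2,z,→)
state=s2 head=-2 tape=z[y]yyyyxzz   (s2,y)→(s2,y,→)
state=s2 head=-1 tape=zy[y]yyyxzz   (s2,y)→(s2,y,→)
state=s2 head=0 tape=zyy[y]yyxzz   (s2,y)→(s2,y,→)
state=s2 head=1 tape=zyyy[y]yxzz   (s2,y)→(s2,y,→)
state=s2 head=2 tape=zyyyy[y]xzz   (s2,y)→(s2,y,→)
state=s2 head=3 tape=zyyyyy[x]zz   (s2,x)→(s0,_,→)
state=s0 head=4 tape=zyyyyy_[z]z
The non-blank tape span at halt is zyyyyy_zz.

zyyyyy_zz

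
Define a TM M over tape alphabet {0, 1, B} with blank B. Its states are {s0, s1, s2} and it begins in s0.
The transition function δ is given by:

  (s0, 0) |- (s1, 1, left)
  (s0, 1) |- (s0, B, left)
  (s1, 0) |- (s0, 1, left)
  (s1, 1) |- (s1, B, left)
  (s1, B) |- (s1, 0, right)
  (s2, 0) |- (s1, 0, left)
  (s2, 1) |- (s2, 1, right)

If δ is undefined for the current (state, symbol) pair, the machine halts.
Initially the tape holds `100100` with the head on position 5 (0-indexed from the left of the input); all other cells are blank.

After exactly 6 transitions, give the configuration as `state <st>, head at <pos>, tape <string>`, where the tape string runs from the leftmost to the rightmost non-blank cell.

state s0, head at -1, tape 11B11

s0 | B10010[0]   read 0 → write 1, move left, go to s1
s1 | B1001[0]1   read 0 → write 1, move left, go to s0
s0 | B100[1]11   read 1 → write B, move left, go to s0
s0 | B10[0]B11   read 0 → write 1, move left, go to s1
s1 | B1[0]1B11   read 0 → write 1, move left, go to s0
s0 | B[1]11B11   read 1 → write B, move left, go to s0
s0 | [B]B11B11
After 6 steps: state s0, head at -1, tape 11B11.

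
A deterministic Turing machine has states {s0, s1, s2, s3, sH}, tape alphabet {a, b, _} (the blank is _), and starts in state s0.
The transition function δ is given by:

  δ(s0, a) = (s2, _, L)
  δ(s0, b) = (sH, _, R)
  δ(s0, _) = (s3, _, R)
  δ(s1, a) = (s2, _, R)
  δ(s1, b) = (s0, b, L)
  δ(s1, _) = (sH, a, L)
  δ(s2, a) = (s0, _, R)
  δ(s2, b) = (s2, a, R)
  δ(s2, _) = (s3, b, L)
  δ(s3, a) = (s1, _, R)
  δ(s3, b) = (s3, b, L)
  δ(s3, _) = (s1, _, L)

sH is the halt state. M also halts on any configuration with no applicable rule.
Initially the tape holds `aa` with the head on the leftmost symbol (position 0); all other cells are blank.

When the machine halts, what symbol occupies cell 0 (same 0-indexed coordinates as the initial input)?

_

state=s0 head=0 tape=____[a]a   (s0,a)→(s2,_,L)
state=s2 head=-1 tape=___[_]_a   (s2,_)→(s3,b,L)
state=s3 head=-2 tape=__[_]b_a   (s3,_)→(s1,_,L)
state=s1 head=-3 tape=_[_]_b_a   (s1,_)→(sH,a,L)
state=sH head=-4 tape=[_]a_b_a
Cell 0 holds _ when M halts.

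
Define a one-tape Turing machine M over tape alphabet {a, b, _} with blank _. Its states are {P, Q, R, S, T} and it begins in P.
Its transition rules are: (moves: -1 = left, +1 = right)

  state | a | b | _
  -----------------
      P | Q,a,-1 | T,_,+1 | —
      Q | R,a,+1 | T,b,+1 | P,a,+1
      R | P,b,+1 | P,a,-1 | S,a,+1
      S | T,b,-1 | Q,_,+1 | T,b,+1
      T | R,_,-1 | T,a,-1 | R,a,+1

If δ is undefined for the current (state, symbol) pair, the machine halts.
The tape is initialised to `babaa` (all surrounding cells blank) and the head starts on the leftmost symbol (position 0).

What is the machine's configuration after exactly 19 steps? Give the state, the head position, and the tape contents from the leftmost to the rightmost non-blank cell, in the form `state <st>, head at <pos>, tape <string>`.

state R, head at -1, tape ab__aaa

state=P head=0 tape=__[b]abaa   (P,b)→(T,_,+1)
state=T head=1 tape=___[a]baa   (T,a)→(R,_,-1)
state=R head=0 tape=__[_]_baa   (R,_)→(S,a,+1)
state=S head=1 tape=__a[_]baa   (S,_)→(T,b,+1)
state=T head=2 tape=__ab[b]aa   (T,b)→(T,a,-1)
state=T head=1 tape=__a[b]aaa   (T,b)→(T,a,-1)
state=T head=0 tape=__[a]aaaa   (T,a)→(R,_,-1)
state=R head=-1 tape=_[_]_aaaa   (R,_)→(S,a,+1)
state=S head=0 tape=_a[_]aaaa   (S,_)→(T,b,+1)
state=T head=1 tape=_ab[a]aaa   (T,a)→(R,_,-1)
state=R head=0 tape=_a[b]_aaa   (R,b)→(P,a,-1)
state=P head=-1 tape=_[a]a_aaa   (P,a)→(Q,a,-1)
state=Q head=-2 tape=[_]aa_aaa   (Q,_)→(P,a,+1)
state=P head=-1 tape=a[a]a_aaa   (P,a)→(Q,a,-1)
state=Q head=-2 tape=[a]aa_aaa   (Q,a)→(R,a,+1)
state=R head=-1 tape=a[a]a_aaa   (R,a)→(P,b,+1)
state=P head=0 tape=ab[a]_aaa   (P,a)→(Q,a,-1)
state=Q head=-1 tape=a[b]a_aaa   (Q,b)→(T,b,+1)
state=T head=0 tape=ab[a]_aaa   (T,a)→(R,_,-1)
state=R head=-1 tape=a[b]__aaa
After 19 steps: state R, head at -1, tape ab__aaa.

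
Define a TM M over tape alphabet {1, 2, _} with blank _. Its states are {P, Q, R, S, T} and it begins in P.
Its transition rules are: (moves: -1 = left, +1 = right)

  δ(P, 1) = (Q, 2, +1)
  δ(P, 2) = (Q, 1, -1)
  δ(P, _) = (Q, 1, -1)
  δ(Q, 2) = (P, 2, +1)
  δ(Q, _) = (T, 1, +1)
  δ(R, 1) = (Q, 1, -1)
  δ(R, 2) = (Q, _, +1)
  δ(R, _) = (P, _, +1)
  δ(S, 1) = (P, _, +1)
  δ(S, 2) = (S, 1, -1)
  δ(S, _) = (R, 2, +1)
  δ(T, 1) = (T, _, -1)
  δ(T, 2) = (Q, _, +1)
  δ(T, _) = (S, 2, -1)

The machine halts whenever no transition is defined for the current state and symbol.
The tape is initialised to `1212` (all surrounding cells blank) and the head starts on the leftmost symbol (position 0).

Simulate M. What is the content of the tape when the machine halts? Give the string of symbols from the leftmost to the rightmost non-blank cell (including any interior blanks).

P | _[1]212___   read 1 → write 2, move +1, go to Q
Q | _2[2]12___   read 2 → write 2, move +1, go to P
P | _22[1]2___   read 1 → write 2, move +1, go to Q
Q | _222[2]___   read 2 → write 2, move +1, go to P
P | _2222[_]__   read _ → write 1, move -1, go to Q
Q | _222[2]1__   read 2 → write 2, move +1, go to P
P | _2222[1]__   read 1 → write 2, move +1, go to Q
Q | _22222[_]_   read _ → write 1, move +1, go to T
T | _222221[_]   read _ → write 2, move -1, go to S
S | _22222[1]2   read 1 → write _, move +1, go to P
P | _22222_[2]   read 2 → write 1, move -1, go to Q
Q | _22222[_]1   read _ → write 1, move +1, go to T
T | _222221[1]   read 1 → write _, move -1, go to T
T | _22222[1]_   read 1 → write _, move -1, go to T
T | _2222[2]__   read 2 → write _, move +1, go to Q
Q | _2222_[_]_   read _ → write 1, move +1, go to T
T | _2222_1[_]   read _ → write 2, move -1, go to S
S | _2222_[1]2   read 1 → write _, move +1, go to P
P | _2222__[2]   read 2 → write 1, move -1, go to Q
Q | _2222_[_]1   read _ → write 1, move +1, go to T
T | _2222_1[1]   read 1 → write _, move -1, go to T
T | _2222_[1]_   read 1 → write _, move -1, go to T
T | _2222[_]__   read _ → write 2, move -1, go to S
S | _222[2]2__   read 2 → write 1, move -1, go to S
S | _22[2]12__   read 2 → write 1, move -1, go to S
S | _2[2]112__   read 2 → write 1, move -1, go to S
S | _[2]1112__   read 2 → write 1, move -1, go to S
S | [_]11112__   read _ → write 2, move +1, go to R
R | 2[1]1112__   read 1 → write 1, move -1, go to Q
Q | [2]11112__   read 2 → write 2, move +1, go to P
P | 2[1]1112__   read 1 → write 2, move +1, go to Q
Q | 22[1]112__
The non-blank tape span at halt is 221112.

221112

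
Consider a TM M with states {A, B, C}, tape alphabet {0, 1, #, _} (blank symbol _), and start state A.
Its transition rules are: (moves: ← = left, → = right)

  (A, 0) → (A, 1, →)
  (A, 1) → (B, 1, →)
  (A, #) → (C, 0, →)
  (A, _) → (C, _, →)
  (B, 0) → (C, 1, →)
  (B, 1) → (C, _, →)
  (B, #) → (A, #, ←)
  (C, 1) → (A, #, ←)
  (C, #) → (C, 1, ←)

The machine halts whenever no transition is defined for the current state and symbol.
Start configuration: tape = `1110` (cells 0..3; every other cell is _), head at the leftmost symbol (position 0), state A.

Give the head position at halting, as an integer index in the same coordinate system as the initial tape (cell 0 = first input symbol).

1

state=A head=0 tape=[1]110   (A,1)→(B,1,→)
state=B head=1 tape=1[1]10   (B,1)→(C,_,→)
state=C head=2 tape=1_[1]0   (C,1)→(A,#,←)
state=A head=1 tape=1[_]#0   (A,_)→(C,_,→)
state=C head=2 tape=1_[#]0   (C,#)→(C,1,←)
state=C head=1 tape=1[_]10
At halt the head is at cell 1.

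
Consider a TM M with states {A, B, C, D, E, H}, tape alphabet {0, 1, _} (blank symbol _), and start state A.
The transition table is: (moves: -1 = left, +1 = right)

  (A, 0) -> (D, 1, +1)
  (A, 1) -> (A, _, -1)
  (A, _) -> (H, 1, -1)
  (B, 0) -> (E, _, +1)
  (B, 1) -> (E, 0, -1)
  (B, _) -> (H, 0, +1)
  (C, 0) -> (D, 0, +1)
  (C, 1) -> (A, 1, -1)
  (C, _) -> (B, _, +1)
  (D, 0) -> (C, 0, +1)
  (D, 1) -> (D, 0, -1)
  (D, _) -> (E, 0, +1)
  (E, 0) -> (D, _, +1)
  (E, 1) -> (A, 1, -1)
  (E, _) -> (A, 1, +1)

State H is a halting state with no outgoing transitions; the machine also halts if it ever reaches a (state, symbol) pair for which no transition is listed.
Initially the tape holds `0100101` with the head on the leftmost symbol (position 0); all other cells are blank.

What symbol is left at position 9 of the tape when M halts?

1

A | _[0]100101___   read 0 → write 1, move +1, go to D
D | _1[1]00101___   read 1 → write 0, move -1, go to D
D | _[1]000101___   read 1 → write 0, move -1, go to D
D | [_]0000101___   read _ → write 0, move +1, go to E
E | 0[0]000101___   read 0 → write _, move +1, go to D
D | 0_[0]00101___   read 0 → write 0, move +1, go to C
C | 0_0[0]0101___   read 0 → write 0, move +1, go to D
D | 0_00[0]101___   read 0 → write 0, move +1, go to C
C | 0_000[1]01___   read 1 → write 1, move -1, go to A
A | 0_00[0]101___   read 0 → write 1, move +1, go to D
D | 0_001[1]01___   read 1 → write 0, move -1, go to D
D | 0_00[1]001___   read 1 → write 0, move -1, go to D
D | 0_0[0]0001___   read 0 → write 0, move +1, go to C
C | 0_00[0]001___   read 0 → write 0, move +1, go to D
D | 0_000[0]01___   read 0 → write 0, move +1, go to C
C | 0_0000[0]1___   read 0 → write 0, move +1, go to D
D | 0_00000[1]___   read 1 → write 0, move -1, go to D
D | 0_0000[0]0___   read 0 → write 0, move +1, go to C
C | 0_00000[0]___   read 0 → write 0, move +1, go to D
D | 0_000000[_]__   read _ → write 0, move +1, go to E
E | 0_0000000[_]_   read _ → write 1, move +1, go to A
A | 0_00000001[_]   read _ → write 1, move -1, go to H
H | 0_0000000[1]1
Cell 9 holds 1 when M halts.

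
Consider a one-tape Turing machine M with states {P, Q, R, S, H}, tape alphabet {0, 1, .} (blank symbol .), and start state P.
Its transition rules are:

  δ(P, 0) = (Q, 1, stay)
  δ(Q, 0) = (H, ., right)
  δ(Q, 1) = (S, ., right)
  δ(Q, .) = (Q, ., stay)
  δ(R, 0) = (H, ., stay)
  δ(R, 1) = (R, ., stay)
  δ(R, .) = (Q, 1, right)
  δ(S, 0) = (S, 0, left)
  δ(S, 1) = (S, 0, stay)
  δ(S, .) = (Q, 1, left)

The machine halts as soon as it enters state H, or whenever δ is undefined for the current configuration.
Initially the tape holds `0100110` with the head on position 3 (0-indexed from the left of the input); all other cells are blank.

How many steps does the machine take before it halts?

6

P | 010[0]110   read 0 → write 1, move stay, go to Q
Q | 010[1]110   read 1 → write ., move right, go to S
S | 010.[1]10   read 1 → write 0, move stay, go to S
S | 010.[0]10   read 0 → write 0, move left, go to S
S | 010[.]010   read . → write 1, move left, go to Q
Q | 01[0]1010   read 0 → write ., move right, go to H
H | 01.[1]010
M halts after 6 transitions.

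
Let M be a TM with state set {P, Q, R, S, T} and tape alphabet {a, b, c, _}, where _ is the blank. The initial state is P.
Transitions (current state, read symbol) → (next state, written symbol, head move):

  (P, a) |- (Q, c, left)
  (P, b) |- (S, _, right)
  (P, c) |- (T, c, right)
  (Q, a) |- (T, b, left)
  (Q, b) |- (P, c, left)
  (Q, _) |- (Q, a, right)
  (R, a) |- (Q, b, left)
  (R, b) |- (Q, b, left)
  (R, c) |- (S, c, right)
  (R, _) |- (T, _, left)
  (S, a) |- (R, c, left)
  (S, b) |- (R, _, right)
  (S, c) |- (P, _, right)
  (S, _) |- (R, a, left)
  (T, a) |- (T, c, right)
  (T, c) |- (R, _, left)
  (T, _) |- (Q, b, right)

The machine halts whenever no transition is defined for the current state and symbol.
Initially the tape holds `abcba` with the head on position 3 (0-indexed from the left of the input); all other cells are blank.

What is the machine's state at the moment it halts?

T

state=P head=3 tape=_abc[b]a   (P,b)→(S,_,right)
state=S head=4 tape=_abc_[a]   (S,a)→(R,c,left)
state=R head=3 tape=_abc[_]c   (R,_)→(T,_,left)
state=T head=2 tape=_ab[c]_c   (T,c)→(R,_,left)
state=R head=1 tape=_a[b]__c   (R,b)→(Q,b,left)
state=Q head=0 tape=_[a]b__c   (Q,a)→(T,b,left)
state=T head=-1 tape=[_]bb__c   (T,_)→(Q,b,right)
state=Q head=0 tape=b[b]b__c   (Q,b)→(P,c,left)
state=P head=-1 tape=[b]cb__c   (P,b)→(S,_,right)
state=S head=0 tape=_[c]b__c   (S,c)→(P,_,right)
state=P head=1 tape=__[b]__c   (P,b)→(S,_,right)
state=S head=2 tape=___[_]_c   (S,_)→(R,a,left)
state=R head=1 tape=__[_]a_c   (R,_)→(T,_,left)
state=T head=0 tape=_[_]_a_c   (T,_)→(Q,b,right)
state=Q head=1 tape=_b[_]a_c   (Q,_)→(Q,a,right)
state=Q head=2 tape=_ba[a]_c   (Q,a)→(T,b,left)
state=T head=1 tape=_b[a]b_c   (T,a)→(T,c,right)
state=T head=2 tape=_bc[b]_c
No transition is defined for (T, b); M halts in state T.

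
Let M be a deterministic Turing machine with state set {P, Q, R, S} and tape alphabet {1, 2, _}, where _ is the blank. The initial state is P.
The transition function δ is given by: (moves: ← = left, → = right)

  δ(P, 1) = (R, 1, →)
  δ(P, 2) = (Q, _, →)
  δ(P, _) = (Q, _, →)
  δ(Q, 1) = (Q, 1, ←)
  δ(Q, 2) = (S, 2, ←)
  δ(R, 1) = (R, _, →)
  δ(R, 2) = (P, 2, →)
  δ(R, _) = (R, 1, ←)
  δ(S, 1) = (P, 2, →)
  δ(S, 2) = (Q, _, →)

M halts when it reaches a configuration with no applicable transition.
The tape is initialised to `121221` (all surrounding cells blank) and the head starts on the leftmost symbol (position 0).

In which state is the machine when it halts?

state=P head=0 tape=[1]21221   (P,1)→(R,1,→)
state=R head=1 tape=1[2]1221   (R,2)→(P,2,→)
state=P head=2 tape=12[1]221   (P,1)→(R,1,→)
state=R head=3 tape=121[2]21   (R,2)→(P,2,→)
state=P head=4 tape=1212[2]1   (P,2)→(Q,_,→)
state=Q head=5 tape=1212_[1]   (Q,1)→(Q,1,←)
state=Q head=4 tape=1212[_]1
No transition is defined for (Q, _); M halts in state Q.

Q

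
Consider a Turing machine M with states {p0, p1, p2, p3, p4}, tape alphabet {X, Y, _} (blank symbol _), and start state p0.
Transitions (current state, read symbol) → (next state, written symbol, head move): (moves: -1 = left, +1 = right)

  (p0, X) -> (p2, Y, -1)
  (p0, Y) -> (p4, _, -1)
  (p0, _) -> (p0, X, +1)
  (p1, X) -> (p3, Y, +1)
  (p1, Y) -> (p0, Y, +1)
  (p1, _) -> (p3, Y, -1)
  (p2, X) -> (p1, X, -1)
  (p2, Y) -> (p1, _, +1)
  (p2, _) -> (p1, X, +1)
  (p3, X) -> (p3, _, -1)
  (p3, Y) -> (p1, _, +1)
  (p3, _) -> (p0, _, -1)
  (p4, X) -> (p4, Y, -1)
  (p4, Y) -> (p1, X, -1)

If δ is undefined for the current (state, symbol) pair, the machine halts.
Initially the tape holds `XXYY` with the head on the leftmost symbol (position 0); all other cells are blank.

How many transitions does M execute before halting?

p0 | ____[X]XYY   read X → write Y, move -1, go to p2
p2 | ___[_]YXYY   read _ → write X, move +1, go to p1
p1 | ___X[Y]XYY   read Y → write Y, move +1, go to p0
p0 | ___XY[X]YY   read X → write Y, move -1, go to p2
p2 | ___X[Y]YYY   read Y → write _, move +1, go to p1
p1 | ___X_[Y]YY   read Y → write Y, move +1, go to p0
p0 | ___X_Y[Y]Y   read Y → write _, move -1, go to p4
p4 | ___X_[Y]_Y   read Y → write X, move -1, go to p1
p1 | ___X[_]X_Y   read _ → write Y, move -1, go to p3
p3 | ___[X]YX_Y   read X → write _, move -1, go to p3
p3 | __[_]_YX_Y   read _ → write _, move -1, go to p0
p0 | _[_]__YX_Y   read _ → write X, move +1, go to p0
p0 | _X[_]_YX_Y   read _ → write X, move +1, go to p0
p0 | _XX[_]YX_Y   read _ → write X, move +1, go to p0
p0 | _XXX[Y]X_Y   read Y → write _, move -1, go to p4
p4 | _XX[X]_X_Y   read X → write Y, move -1, go to p4
p4 | _X[X]Y_X_Y   read X → write Y, move -1, go to p4
p4 | _[X]YY_X_Y   read X → write Y, move -1, go to p4
p4 | [_]YYY_X_Y
M halts after 18 transitions.

18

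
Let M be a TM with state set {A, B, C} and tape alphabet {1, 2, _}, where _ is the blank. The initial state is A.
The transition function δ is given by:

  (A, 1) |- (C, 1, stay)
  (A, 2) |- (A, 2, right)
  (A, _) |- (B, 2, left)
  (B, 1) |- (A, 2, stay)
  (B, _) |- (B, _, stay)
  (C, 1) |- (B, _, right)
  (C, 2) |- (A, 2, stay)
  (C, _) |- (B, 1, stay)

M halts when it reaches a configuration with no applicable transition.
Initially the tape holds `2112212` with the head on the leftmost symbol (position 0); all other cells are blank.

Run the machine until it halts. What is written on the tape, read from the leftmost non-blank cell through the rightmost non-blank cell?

A | [2]112212   read 2 → write 2, move right, go to A
A | 2[1]12212   read 1 → write 1, move stay, go to C
C | 2[1]12212   read 1 → write _, move right, go to B
B | 2_[1]2212   read 1 → write 2, move stay, go to A
A | 2_[2]2212   read 2 → write 2, move right, go to A
A | 2_2[2]212   read 2 → write 2, move right, go to A
A | 2_22[2]12   read 2 → write 2, move right, go to A
A | 2_222[1]2   read 1 → write 1, move stay, go to C
C | 2_222[1]2   read 1 → write _, move right, go to B
B | 2_222_[2]
The non-blank tape span at halt is 2_222_2.

2_222_2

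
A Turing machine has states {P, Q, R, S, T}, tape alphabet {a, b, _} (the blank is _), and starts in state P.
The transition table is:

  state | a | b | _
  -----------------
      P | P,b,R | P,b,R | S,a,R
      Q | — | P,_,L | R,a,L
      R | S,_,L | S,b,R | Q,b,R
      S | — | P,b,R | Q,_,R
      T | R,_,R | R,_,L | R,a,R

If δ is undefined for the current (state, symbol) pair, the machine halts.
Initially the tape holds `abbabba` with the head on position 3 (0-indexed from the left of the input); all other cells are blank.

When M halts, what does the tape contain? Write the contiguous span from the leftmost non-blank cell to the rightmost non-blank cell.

state=P head=3 tape=abb[a]bba___   (P,a)→(P,b,R)
state=P head=4 tape=abbb[b]ba___   (P,b)→(P,b,R)
state=P head=5 tape=abbbb[b]a___   (P,b)→(P,b,R)
state=P head=6 tape=abbbbb[a]___   (P,a)→(P,b,R)
state=P head=7 tape=abbbbbb[_]__   (P,_)→(S,a,R)
state=S head=8 tape=abbbbbba[_]_   (S,_)→(Q,_,R)
state=Q head=9 tape=abbbbbba_[_]   (Q,_)→(R,a,L)
state=R head=8 tape=abbbbbba[_]a   (R,_)→(Q,b,R)
state=Q head=9 tape=abbbbbbab[a]
The non-blank tape span at halt is abbbbbbaba.

abbbbbbaba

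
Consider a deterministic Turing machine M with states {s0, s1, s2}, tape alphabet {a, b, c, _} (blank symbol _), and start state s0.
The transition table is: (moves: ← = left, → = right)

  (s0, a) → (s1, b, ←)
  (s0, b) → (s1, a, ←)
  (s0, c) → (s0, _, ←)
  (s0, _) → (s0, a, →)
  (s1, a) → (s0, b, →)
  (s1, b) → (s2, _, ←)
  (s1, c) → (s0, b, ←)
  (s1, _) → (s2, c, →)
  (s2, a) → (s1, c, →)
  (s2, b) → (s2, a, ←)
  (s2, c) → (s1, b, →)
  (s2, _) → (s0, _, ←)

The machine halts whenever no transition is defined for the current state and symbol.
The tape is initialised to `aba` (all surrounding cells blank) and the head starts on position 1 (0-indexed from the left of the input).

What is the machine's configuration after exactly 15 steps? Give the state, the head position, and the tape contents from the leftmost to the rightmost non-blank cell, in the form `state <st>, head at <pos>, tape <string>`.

state s2, head at 0, tape accaa

s0 | __a[b]a   read b → write a, move ←, go to s1
s1 | __[a]aa   read a → write b, move →, go to s0
s0 | __b[a]a   read a → write b, move ←, go to s1
s1 | __[b]ba   read b → write _, move ←, go to s2
s2 | _[_]_ba   read _ → write _, move ←, go to s0
s0 | [_]__ba   read _ → write a, move →, go to s0
s0 | a[_]_ba   read _ → write a, move →, go to s0
s0 | aa[_]ba   read _ → write a, move →, go to s0
s0 | aaa[b]a   read b → write a, move ←, go to s1
s1 | aa[a]aa   read a → write b, move →, go to s0
s0 | aab[a]a   read a → write b, move ←, go to s1
s1 | aa[b]ba   read b → write _, move ←, go to s2
s2 | a[a]_ba   read a → write c, move →, go to s1
s1 | ac[_]ba   read _ → write c, move →, go to s2
s2 | acc[b]a   read b → write a, move ←, go to s2
s2 | ac[c]aa
After 15 steps: state s2, head at 0, tape accaa.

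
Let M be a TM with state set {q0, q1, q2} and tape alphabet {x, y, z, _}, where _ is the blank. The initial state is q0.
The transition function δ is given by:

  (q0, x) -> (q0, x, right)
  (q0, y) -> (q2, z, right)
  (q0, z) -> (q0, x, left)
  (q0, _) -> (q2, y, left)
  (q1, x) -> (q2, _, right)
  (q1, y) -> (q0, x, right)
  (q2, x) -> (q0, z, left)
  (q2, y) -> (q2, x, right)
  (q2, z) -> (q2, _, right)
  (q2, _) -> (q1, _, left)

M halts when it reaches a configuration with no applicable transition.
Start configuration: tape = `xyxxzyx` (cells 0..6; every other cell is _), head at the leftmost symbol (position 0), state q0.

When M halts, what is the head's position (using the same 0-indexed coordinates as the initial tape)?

state=q0 head=0 tape=[x]yxxzyx__   (q0,x)→(q0,x,right)
state=q0 head=1 tape=x[y]xxzyx__   (q0,y)→(q2,z,right)
state=q2 head=2 tape=xz[x]xzyx__   (q2,x)→(q0,z,left)
state=q0 head=1 tape=x[z]zxzyx__   (q0,z)→(q0,x,left)
state=q0 head=0 tape=[x]xzxzyx__   (q0,x)→(q0,x,right)
state=q0 head=1 tape=x[x]zxzyx__   (q0,x)→(q0,x,right)
state=q0 head=2 tape=xx[z]xzyx__   (q0,z)→(q0,x,left)
state=q0 head=1 tape=x[x]xxzyx__   (q0,x)→(q0,x,right)
state=q0 head=2 tape=xx[x]xzyx__   (q0,x)→(q0,x,right)
state=q0 head=3 tape=xxx[x]zyx__   (q0,x)→(q0,x,right)
state=q0 head=4 tape=xxxx[z]yx__   (q0,z)→(q0,x,left)
state=q0 head=3 tape=xxx[x]xyx__   (q0,x)→(q0,x,right)
state=q0 head=4 tape=xxxx[x]yx__   (q0,x)→(q0,x,right)
state=q0 head=5 tape=xxxxx[y]x__   (q0,y)→(q2,z,right)
state=q2 head=6 tape=xxxxxz[x]__   (q2,x)→(q0,z,left)
state=q0 head=5 tape=xxxxx[z]z__   (q0,z)→(q0,x,left)
state=q0 head=4 tape=xxxx[x]xz__   (q0,x)→(q0,x,right)
state=q0 head=5 tape=xxxxx[x]z__   (q0,x)→(q0,x,right)
state=q0 head=6 tape=xxxxxx[z]__   (q0,z)→(q0,x,left)
state=q0 head=5 tape=xxxxx[x]x__   (q0,x)→(q0,x,right)
state=q0 head=6 tape=xxxxxx[x]__   (q0,x)→(q0,x,right)
state=q0 head=7 tape=xxxxxxx[_]_   (q0,_)→(q2,y,left)
state=q2 head=6 tape=xxxxxx[x]y_   (q2,x)→(q0,z,left)
state=q0 head=5 tape=xxxxx[x]zy_   (q0,x)→(q0,x,right)
state=q0 head=6 tape=xxxxxx[z]y_   (q0,z)→(q0,x,left)
state=q0 head=5 tape=xxxxx[x]xy_   (q0,x)→(q0,x,right)
state=q0 head=6 tape=xxxxxx[x]y_   (q0,x)→(q0,x,right)
state=q0 head=7 tape=xxxxxxx[y]_   (q0,y)→(q2,z,right)
state=q2 head=8 tape=xxxxxxxz[_]   (q2,_)→(q1,_,left)
state=q1 head=7 tape=xxxxxxx[z]_
At halt the head is at cell 7.

7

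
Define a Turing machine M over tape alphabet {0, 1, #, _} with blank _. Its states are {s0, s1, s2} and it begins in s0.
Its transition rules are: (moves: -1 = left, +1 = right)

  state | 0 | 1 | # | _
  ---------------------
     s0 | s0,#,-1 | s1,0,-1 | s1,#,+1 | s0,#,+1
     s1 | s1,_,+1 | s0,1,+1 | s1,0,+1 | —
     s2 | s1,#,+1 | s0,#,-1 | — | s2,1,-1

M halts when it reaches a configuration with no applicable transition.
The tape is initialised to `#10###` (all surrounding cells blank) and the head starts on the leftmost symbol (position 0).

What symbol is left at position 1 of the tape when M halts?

s0 | [#]10###_   read # → write #, move +1, go to s1
s1 | #[1]0###_   read 1 → write 1, move +1, go to s0
s0 | #1[0]###_   read 0 → write #, move -1, go to s0
s0 | #[1]####_   read 1 → write 0, move -1, go to s1
s1 | [#]0####_   read # → write 0, move +1, go to s1
s1 | 0[0]####_   read 0 → write _, move +1, go to s1
s1 | 0_[#]###_   read # → write 0, move +1, go to s1
s1 | 0_0[#]##_   read # → write 0, move +1, go to s1
s1 | 0_00[#]#_   read # → write 0, move +1, go to s1
s1 | 0_000[#]_   read # → write 0, move +1, go to s1
s1 | 0_0000[_]
Cell 1 holds _ when M halts.

_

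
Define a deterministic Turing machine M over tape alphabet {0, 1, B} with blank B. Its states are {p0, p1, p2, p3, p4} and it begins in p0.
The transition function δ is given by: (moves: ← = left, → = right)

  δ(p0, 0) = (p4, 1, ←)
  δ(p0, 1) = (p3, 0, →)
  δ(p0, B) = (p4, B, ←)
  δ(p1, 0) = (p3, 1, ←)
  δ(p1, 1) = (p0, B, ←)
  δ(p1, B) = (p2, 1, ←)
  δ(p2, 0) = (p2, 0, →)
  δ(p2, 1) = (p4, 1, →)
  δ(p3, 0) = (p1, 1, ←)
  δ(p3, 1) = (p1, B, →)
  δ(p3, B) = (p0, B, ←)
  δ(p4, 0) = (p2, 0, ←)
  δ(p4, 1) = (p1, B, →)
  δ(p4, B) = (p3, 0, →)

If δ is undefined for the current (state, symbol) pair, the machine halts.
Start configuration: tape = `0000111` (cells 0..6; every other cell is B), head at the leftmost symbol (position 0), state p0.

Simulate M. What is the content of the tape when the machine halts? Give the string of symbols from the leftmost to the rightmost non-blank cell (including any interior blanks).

0B1100111

p0 | BB[0]000111   read 0 → write 1, move ←, go to p4
p4 | B[B]1000111   read B → write 0, move →, go to p3
p3 | B0[1]000111   read 1 → write B, move →, go to p1
p1 | B0B[0]00111   read 0 → write 1, move ←, go to p3
p3 | B0[B]100111   read B → write B, move ←, go to p0
p0 | B[0]B100111   read 0 → write 1, move ←, go to p4
p4 | [B]1B100111   read B → write 0, move →, go to p3
p3 | 0[1]B100111   read 1 → write B, move →, go to p1
p1 | 0B[B]100111   read B → write 1, move ←, go to p2
p2 | 0[B]1100111
The non-blank tape span at halt is 0B1100111.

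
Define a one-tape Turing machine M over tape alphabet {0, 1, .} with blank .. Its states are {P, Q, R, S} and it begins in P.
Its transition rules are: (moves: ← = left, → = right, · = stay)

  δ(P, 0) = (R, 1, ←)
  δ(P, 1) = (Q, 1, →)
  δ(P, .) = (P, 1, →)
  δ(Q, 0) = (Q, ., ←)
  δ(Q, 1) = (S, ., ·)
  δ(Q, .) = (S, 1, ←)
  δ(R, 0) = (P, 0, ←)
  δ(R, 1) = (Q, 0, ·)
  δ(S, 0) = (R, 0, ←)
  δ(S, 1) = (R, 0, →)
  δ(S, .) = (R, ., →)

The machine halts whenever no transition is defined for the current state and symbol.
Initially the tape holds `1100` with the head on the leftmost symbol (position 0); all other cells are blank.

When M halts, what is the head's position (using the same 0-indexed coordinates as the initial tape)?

state=P head=0 tape=[1]100   (P,1)→(Q,1,→)
state=Q head=1 tape=1[1]00   (Q,1)→(S,.,·)
state=S head=1 tape=1[.]00   (S,.)→(R,.,→)
state=R head=2 tape=1.[0]0   (R,0)→(P,0,←)
state=P head=1 tape=1[.]00   (P,.)→(P,1,→)
state=P head=2 tape=11[0]0   (P,0)→(R,1,←)
state=R head=1 tape=1[1]10   (R,1)→(Q,0,·)
state=Q head=1 tape=1[0]10   (Q,0)→(Q,.,←)
state=Q head=0 tape=[1].10   (Q,1)→(S,.,·)
state=S head=0 tape=[.].10   (S,.)→(R,.,→)
state=R head=1 tape=.[.]10
At halt the head is at cell 1.

1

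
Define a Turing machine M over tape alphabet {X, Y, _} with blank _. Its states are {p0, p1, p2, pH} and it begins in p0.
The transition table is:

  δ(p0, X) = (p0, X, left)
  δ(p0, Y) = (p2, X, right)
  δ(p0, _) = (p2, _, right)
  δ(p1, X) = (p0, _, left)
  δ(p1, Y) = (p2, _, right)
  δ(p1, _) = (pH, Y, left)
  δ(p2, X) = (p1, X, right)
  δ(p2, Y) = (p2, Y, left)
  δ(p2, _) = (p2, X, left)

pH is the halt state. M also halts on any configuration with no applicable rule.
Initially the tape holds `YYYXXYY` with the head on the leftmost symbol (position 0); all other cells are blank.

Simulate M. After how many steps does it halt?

p0 | _[Y]YYXXYY   read Y → write X, move right, go to p2
p2 | _X[Y]YXXYY   read Y → write Y, move left, go to p2
p2 | _[X]YYXXYY   read X → write X, move right, go to p1
p1 | _X[Y]YXXYY   read Y → write _, move right, go to p2
p2 | _X_[Y]XXYY   read Y → write Y, move left, go to p2
p2 | _X[_]YXXYY   read _ → write X, move left, go to p2
p2 | _[X]XYXXYY   read X → write X, move right, go to p1
p1 | _X[X]YXXYY   read X → write _, move left, go to p0
p0 | _[X]_YXXYY   read X → write X, move left, go to p0
p0 | [_]X_YXXYY   read _ → write _, move right, go to p2
p2 | _[X]_YXXYY   read X → write X, move right, go to p1
p1 | _X[_]YXXYY   read _ → write Y, move left, go to pH
pH | _[X]YYXXYY
M halts after 12 transitions.

12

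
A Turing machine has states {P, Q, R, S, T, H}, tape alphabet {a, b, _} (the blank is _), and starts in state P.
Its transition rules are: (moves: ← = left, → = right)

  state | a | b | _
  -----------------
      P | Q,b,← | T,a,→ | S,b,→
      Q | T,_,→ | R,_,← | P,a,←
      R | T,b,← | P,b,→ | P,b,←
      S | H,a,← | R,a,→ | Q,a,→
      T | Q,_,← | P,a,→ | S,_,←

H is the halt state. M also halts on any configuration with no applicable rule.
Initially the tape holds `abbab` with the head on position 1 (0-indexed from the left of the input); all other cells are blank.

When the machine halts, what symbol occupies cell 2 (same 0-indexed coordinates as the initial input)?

_

state=P head=1 tape=a[b]bab_   (P,b)→(T,a,→)
state=T head=2 tape=aa[b]ab_   (T,b)→(P,a,→)
state=P head=3 tape=aaa[a]b_   (P,a)→(Q,b,←)
state=Q head=2 tape=aa[a]bb_   (Q,a)→(T,_,→)
state=T head=3 tape=aa_[b]b_   (T,b)→(P,a,→)
state=P head=4 tape=aa_a[b]_   (P,b)→(T,a,→)
state=T head=5 tape=aa_aa[_]   (T,_)→(S,_,←)
state=S head=4 tape=aa_a[a]_   (S,a)→(H,a,←)
state=H head=3 tape=aa_[a]a_
Cell 2 holds _ when M halts.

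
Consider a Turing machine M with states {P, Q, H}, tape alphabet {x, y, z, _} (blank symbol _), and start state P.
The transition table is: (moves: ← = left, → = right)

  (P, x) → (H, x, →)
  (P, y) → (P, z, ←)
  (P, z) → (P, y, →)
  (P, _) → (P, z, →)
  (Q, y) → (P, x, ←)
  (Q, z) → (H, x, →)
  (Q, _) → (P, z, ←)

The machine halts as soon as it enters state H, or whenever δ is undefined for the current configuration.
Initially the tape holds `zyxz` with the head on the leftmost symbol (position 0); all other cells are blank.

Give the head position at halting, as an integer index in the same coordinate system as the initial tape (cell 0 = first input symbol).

3

state=P head=0 tape=_[z]yxz   (P,z)→(P,y,→)
state=P head=1 tape=_y[y]xz   (P,y)→(P,z,←)
state=P head=0 tape=_[y]zxz   (P,y)→(P,z,←)
state=P head=-1 tape=[_]zzxz   (P,_)→(P,z,→)
state=P head=0 tape=z[z]zxz   (P,z)→(P,y,→)
state=P head=1 tape=zy[z]xz   (P,z)→(P,y,→)
state=P head=2 tape=zyy[x]z   (P,x)→(H,x,→)
state=H head=3 tape=zyyx[z]
At halt the head is at cell 3.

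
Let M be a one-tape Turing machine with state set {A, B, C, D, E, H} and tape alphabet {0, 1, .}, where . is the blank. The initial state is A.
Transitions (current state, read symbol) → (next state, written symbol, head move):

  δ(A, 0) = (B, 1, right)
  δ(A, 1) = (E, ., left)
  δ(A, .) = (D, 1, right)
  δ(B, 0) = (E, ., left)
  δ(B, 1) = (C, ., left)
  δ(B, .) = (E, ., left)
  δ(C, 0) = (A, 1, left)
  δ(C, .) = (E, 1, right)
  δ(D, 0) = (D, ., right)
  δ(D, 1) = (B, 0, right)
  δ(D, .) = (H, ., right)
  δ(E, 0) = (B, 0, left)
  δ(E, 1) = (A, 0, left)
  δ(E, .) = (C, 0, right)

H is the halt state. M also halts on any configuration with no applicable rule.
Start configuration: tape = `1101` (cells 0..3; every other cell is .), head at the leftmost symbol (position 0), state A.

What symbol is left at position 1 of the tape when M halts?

0

A | .....[1]101   read 1 → write ., move left, go to E
E | ....[.].101   read . → write 0, move right, go to C
C | ....0[.]101   read . → write 1, move right, go to E
E | ....01[1]01   read 1 → write 0, move left, go to A
A | ....0[1]001   read 1 → write ., move left, go to E
E | ....[0].001   read 0 → write 0, move left, go to B
B | ...[.]0.001   read . → write ., move left, go to E
E | ..[.].0.001   read . → write 0, move right, go to C
C | ..0[.]0.001   read . → write 1, move right, go to E
E | ..01[0].001   read 0 → write 0, move left, go to B
B | ..0[1]0.001   read 1 → write ., move left, go to C
C | ..[0].0.001   read 0 → write 1, move left, go to A
A | .[.]1.0.001   read . → write 1, move right, go to D
D | .1[1].0.001   read 1 → write 0, move right, go to B
B | .10[.]0.001   read . → write ., move left, go to E
E | .1[0].0.001   read 0 → write 0, move left, go to B
B | .[1]0.0.001   read 1 → write ., move left, go to C
C | [.].0.0.001   read . → write 1, move right, go to E
E | 1[.]0.0.001   read . → write 0, move right, go to C
C | 10[0].0.001   read 0 → write 1, move left, go to A
A | 1[0]1.0.001   read 0 → write 1, move right, go to B
B | 11[1].0.001   read 1 → write ., move left, go to C
C | 1[1]..0.001
Cell 1 holds 0 when M halts.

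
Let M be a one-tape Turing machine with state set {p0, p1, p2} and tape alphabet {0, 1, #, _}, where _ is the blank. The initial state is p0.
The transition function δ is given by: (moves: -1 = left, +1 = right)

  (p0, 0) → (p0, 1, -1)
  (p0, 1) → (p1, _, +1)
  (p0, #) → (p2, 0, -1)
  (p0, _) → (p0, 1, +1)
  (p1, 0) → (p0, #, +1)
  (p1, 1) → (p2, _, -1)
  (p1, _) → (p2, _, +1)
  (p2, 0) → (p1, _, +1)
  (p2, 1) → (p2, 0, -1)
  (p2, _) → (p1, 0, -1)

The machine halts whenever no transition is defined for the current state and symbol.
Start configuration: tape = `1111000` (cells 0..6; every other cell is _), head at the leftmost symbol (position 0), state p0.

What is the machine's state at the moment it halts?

p0 | _[1]111000   read 1 → write _, move +1, go to p1
p1 | __[1]11000   read 1 → write _, move -1, go to p2
p2 | _[_]_11000   read _ → write 0, move -1, go to p1
p1 | [_]0_11000   read _ → write _, move +1, go to p2
p2 | _[0]_11000   read 0 → write _, move +1, go to p1
p1 | __[_]11000   read _ → write _, move +1, go to p2
p2 | ___[1]1000   read 1 → write 0, move -1, go to p2
p2 | __[_]01000   read _ → write 0, move -1, go to p1
p1 | _[_]001000   read _ → write _, move +1, go to p2
p2 | __[0]01000   read 0 → write _, move +1, go to p1
p1 | ___[0]1000   read 0 → write #, move +1, go to p0
p0 | ___#[1]000   read 1 → write _, move +1, go to p1
p1 | ___#_[0]00   read 0 → write #, move +1, go to p0
p0 | ___#_#[0]0   read 0 → write 1, move -1, go to p0
p0 | ___#_[#]10   read # → write 0, move -1, go to p2
p2 | ___#[_]010   read _ → write 0, move -1, go to p1
p1 | ___[#]0010
No transition is defined for (p1, #); M halts in state p1.

p1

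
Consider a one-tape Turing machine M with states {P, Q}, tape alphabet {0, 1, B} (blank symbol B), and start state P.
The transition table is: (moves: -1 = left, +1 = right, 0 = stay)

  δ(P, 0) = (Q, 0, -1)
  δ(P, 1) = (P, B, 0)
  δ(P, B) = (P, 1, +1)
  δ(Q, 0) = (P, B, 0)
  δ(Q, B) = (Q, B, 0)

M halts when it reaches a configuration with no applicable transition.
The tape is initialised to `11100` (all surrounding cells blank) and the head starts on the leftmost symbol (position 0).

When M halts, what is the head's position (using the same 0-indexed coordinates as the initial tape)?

state=P head=0 tape=[1]1100   (P,1)→(P,B,0)
state=P head=0 tape=[B]1100   (P,B)→(P,1,+1)
state=P head=1 tape=1[1]100   (P,1)→(P,B,0)
state=P head=1 tape=1[B]100   (P,B)→(P,1,+1)
state=P head=2 tape=11[1]00   (P,1)→(P,B,0)
state=P head=2 tape=11[B]00   (P,B)→(P,1,+1)
state=P head=3 tape=111[0]0   (P,0)→(Q,0,-1)
state=Q head=2 tape=11[1]00
At halt the head is at cell 2.

2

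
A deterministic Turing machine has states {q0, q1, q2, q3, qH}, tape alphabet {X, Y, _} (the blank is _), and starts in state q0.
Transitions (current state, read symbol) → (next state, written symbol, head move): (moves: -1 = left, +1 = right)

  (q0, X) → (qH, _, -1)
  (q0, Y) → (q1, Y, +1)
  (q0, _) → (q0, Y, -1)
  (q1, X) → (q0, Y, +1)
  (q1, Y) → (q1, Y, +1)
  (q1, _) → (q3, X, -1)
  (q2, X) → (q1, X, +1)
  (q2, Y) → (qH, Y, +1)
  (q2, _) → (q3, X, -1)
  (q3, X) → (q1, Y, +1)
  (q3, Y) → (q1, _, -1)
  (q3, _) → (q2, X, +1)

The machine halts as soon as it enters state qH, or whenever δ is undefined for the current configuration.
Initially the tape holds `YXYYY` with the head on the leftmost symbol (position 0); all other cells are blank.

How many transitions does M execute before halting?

26

state=q0 head=0 tape=__[Y]XYYY_   (q0,Y)→(q1,Y,+1)
state=q1 head=1 tape=__Y[X]YYY_   (q1,X)→(q0,Y,+1)
state=q0 head=2 tape=__YY[Y]YY_   (q0,Y)→(q1,Y,+1)
state=q1 head=3 tape=__YYY[Y]Y_   (q1,Y)→(q1,Y,+1)
state=q1 head=4 tape=__YYYY[Y]_   (q1,Y)→(q1,Y,+1)
state=q1 head=5 tape=__YYYYY[_]   (q1,_)→(q3,X,-1)
state=q3 head=4 tape=__YYYY[Y]X   (q3,Y)→(q1,_,-1)
state=q1 head=3 tape=__YYY[Y]_X   (q1,Y)→(q1,Y,+1)
state=q1 head=4 tape=__YYYY[_]X   (q1,_)→(q3,X,-1)
state=q3 head=3 tape=__YYY[Y]XX   (q3,Y)→(q1,_,-1)
state=q1 head=2 tape=__YY[Y]_XX   (q1,Y)→(q1,Y,+1)
state=q1 head=3 tape=__YYY[_]XX   (q1,_)→(q3,X,-1)
state=q3 head=2 tape=__YY[Y]XXX   (q3,Y)→(q1,_,-1)
state=q1 head=1 tape=__Y[Y]_XXX   (q1,Y)→(q1,Y,+1)
state=q1 head=2 tape=__YY[_]XXX   (q1,_)→(q3,X,-1)
state=q3 head=1 tape=__Y[Y]XXXX   (q3,Y)→(q1,_,-1)
state=q1 head=0 tape=__[Y]_XXXX   (q1,Y)→(q1,Y,+1)
state=q1 head=1 tape=__Y[_]XXXX   (q1,_)→(q3,X,-1)
state=q3 head=0 tape=__[Y]XXXXX   (q3,Y)→(q1,_,-1)
state=q1 head=-1 tape=_[_]_XXXXX   (q1,_)→(q3,X,-1)
state=q3 head=-2 tape=[_]X_XXXXX   (q3,_)→(q2,X,+1)
state=q2 head=-1 tape=X[X]_XXXXX   (q2,X)→(q1,X,+1)
state=q1 head=0 tape=XX[_]XXXXX   (q1,_)→(q3,X,-1)
state=q3 head=-1 tape=X[X]XXXXXX   (q3,X)→(q1,Y,+1)
state=q1 head=0 tape=XY[X]XXXXX   (q1,X)→(q0,Y,+1)
state=q0 head=1 tape=XYY[X]XXXX   (q0,X)→(qH,_,-1)
state=qH head=0 tape=XY[Y]_XXXX
M halts after 26 transitions.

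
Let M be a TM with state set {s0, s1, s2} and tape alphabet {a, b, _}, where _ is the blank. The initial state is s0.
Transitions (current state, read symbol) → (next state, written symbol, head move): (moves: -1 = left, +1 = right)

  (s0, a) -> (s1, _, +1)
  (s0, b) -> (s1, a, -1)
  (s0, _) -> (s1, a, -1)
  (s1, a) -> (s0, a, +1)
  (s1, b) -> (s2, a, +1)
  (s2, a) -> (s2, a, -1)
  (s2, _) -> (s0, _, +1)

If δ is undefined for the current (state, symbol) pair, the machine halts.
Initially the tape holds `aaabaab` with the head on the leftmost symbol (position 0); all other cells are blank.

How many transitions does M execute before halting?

s0 | [a]aabaab__   read a → write _, move +1, go to s1
s1 | _[a]abaab__   read a → write a, move +1, go to s0
s0 | _a[a]baab__   read a → write _, move +1, go to s1
s1 | _a_[b]aab__   read b → write a, move +1, go to s2
s2 | _a_a[a]ab__   read a → write a, move -1, go to s2
s2 | _a_[a]aab__   read a → write a, move -1, go to s2
s2 | _a[_]aaab__   read _ → write _, move +1, go to s0
s0 | _a_[a]aab__   read a → write _, move +1, go to s1
s1 | _a__[a]ab__   read a → write a, move +1, go to s0
s0 | _a__a[a]b__   read a → write _, move +1, go to s1
s1 | _a__a_[b]__   read b → write a, move +1, go to s2
s2 | _a__a_a[_]_   read _ → write _, move +1, go to s0
s0 | _a__a_a_[_]   read _ → write a, move -1, go to s1
s1 | _a__a_a[_]a
M halts after 13 transitions.

13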